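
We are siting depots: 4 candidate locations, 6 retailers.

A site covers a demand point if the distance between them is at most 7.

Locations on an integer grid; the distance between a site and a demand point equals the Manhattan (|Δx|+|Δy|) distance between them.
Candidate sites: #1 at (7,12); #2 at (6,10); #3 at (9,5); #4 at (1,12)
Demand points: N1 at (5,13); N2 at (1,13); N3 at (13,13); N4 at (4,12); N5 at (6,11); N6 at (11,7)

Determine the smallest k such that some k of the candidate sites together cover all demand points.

2

Coverage sets (demand points within 7 of each site):
  #1: {N1, N2, N3, N4, N5}
  #2: {N1, N4, N5}
  #3: {N6}
  #4: {N1, N2, N4, N5}
No single site covers all 6 demand points.
But {#1, #3} covers everything, so the minimum is 2.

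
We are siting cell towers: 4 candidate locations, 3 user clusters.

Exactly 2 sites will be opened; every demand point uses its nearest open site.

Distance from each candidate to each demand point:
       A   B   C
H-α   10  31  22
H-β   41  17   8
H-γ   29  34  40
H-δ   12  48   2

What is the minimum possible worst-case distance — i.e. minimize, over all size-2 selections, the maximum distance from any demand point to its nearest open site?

17

Open {H-α, H-β}.
  Farthest demand point is B at distance 17 (to H-β); all others are ≤ 17.
With {H-β, H-δ} the worst case is 17.
With {H-β, H-γ} the worst case is 29.
No size-2 selection achieves below 17.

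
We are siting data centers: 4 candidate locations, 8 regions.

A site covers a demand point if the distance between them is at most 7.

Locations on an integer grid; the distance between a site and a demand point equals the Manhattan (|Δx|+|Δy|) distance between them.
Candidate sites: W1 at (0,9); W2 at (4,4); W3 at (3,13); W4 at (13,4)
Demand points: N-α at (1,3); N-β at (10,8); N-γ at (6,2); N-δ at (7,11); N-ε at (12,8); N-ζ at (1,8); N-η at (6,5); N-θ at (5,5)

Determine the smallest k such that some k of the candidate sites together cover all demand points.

3

Coverage sets (demand points within 7 of each site):
  W1: {N-α, N-ζ}
  W2: {N-α, N-γ, N-ζ, N-η, N-θ}
  W3: {N-δ, N-ζ}
  W4: {N-β, N-ε}
No 2 sites suffice: every size-2 union leaves at least one demand point uncovered.
But {W2, W3, W4} covers everything, so the minimum is 3.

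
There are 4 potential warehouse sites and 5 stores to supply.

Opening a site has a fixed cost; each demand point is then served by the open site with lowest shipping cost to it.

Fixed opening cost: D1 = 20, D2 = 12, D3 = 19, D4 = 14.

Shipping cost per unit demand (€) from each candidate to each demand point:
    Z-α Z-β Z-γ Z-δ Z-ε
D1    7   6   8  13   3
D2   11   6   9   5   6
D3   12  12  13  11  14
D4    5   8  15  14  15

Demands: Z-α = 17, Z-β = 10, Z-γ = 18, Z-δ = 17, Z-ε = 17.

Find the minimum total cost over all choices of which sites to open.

471

Open {D1, D2, D4}: assign each demand point to its cheapest open site.
  Z-α→D4 17×5=85, Z-β→D1 10×6=60, Z-γ→D1 18×8=144, Z-δ→D2 17×5=85, Z-ε→D1 17×3=51
  shipping cost 425, fixed 46 → total 471.
Compare {D1, D2, D3, D4}: shipping cost 425 + fixed 65 = 490.
Compare {D1, D2}: shipping cost 459 + fixed 32 = 491.
Compare {D1, D2, D3}: shipping cost 459 + fixed 51 = 510.
All other subsets cost ≥ 490. Minimum total cost: 471.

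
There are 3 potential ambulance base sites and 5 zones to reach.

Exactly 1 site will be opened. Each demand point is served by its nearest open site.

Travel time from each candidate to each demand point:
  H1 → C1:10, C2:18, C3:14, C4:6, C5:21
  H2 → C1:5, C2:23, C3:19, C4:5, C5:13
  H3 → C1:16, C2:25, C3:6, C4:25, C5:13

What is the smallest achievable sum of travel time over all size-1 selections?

Open {H2}.
  C1→H2 5, C2→H2 23, C3→H2 19, C4→H2 5, C5→H2 13  ⇒ total 65.
Compare {H1}: total 69.
Compare {H3}: total 85.

65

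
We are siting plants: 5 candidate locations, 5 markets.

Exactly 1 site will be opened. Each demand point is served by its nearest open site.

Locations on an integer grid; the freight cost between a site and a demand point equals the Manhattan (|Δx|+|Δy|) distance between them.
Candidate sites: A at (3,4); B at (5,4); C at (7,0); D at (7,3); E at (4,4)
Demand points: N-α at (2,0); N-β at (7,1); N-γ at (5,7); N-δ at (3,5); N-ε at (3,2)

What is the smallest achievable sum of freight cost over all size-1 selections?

Open {A}.
  N-α→A 5, N-β→A 7, N-γ→A 5, N-δ→A 1, N-ε→A 2  ⇒ total 20.
Compare {E}: total 21.
Compare {B}: total 22.
No size-1 selection does better; minimum is 20.

20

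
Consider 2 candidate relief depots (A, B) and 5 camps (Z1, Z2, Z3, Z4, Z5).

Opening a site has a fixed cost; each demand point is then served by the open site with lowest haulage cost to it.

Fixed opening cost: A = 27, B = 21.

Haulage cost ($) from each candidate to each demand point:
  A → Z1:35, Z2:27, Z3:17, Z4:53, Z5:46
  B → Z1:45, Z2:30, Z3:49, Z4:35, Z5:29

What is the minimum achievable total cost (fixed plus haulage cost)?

Open {A, B}: assign each demand point to its cheapest open site.
  Z1→A 35, Z2→A 27, Z3→A 17, Z4→B 35, Z5→B 29
  haulage cost 143, fixed 48 → total 191.
Compare {A}: haulage cost 178 + fixed 27 = 205.
Compare {B}: haulage cost 188 + fixed 21 = 209.

191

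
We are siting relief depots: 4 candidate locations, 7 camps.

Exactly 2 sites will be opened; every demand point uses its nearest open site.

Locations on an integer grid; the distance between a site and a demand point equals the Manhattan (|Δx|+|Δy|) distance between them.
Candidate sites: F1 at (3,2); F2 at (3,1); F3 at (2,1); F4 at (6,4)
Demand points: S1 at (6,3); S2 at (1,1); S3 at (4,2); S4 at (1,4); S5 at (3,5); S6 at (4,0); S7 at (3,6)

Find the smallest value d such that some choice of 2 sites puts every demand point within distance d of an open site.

4

Open {F1, F2}.
  Farthest demand point is S1 at distance 4 (to F1); all others are ≤ 4.
With {F1, F3} the worst case is 4.
With {F1, F4} the worst case is 4.
No size-2 selection achieves below 4.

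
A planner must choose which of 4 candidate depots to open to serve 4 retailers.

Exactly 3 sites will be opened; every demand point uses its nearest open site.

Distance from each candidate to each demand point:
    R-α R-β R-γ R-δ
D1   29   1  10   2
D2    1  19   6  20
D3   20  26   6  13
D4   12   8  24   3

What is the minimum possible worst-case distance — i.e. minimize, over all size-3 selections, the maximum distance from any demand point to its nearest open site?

Open {D1, D2, D3}.
  Farthest demand point is R-γ at distance 6 (to D2); all others are ≤ 6.
With {D1, D2, D4} the worst case is 6.
With {D2, D3, D4} the worst case is 8.
No size-3 selection achieves below 6.

6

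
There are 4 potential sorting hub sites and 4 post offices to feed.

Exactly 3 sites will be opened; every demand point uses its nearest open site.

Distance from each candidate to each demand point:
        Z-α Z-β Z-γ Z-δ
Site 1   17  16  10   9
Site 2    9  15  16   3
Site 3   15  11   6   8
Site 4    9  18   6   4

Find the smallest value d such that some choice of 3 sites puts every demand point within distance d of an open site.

Open {Site 1, Site 2, Site 3}.
  Farthest demand point is Z-β at distance 11 (to Site 3); all others are ≤ 11.
With {Site 1, Site 3, Site 4} the worst case is 11.
With {Site 2, Site 3, Site 4} the worst case is 11.
No size-3 selection achieves below 11.

11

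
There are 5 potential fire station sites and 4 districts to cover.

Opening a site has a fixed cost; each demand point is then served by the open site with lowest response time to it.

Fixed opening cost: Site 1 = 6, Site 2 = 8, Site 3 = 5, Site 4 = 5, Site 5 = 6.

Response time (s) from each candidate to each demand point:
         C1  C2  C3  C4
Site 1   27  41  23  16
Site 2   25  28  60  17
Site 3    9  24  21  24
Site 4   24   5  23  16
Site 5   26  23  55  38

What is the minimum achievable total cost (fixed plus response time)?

61

Open {Site 3, Site 4}: assign each demand point to its cheapest open site.
  C1→Site 3 9, C2→Site 4 5, C3→Site 3 21, C4→Site 4 16
  response time 51, fixed 10 → total 61.
Compare {Site 1, Site 3, Site 4}: response time 51 + fixed 16 = 67.
Compare {Site 3, Site 4, Site 5}: response time 51 + fixed 16 = 67.
Compare {Site 2, Site 3, Site 4}: response time 51 + fixed 18 = 69.
All other subsets cost ≥ 67. Minimum total cost: 61.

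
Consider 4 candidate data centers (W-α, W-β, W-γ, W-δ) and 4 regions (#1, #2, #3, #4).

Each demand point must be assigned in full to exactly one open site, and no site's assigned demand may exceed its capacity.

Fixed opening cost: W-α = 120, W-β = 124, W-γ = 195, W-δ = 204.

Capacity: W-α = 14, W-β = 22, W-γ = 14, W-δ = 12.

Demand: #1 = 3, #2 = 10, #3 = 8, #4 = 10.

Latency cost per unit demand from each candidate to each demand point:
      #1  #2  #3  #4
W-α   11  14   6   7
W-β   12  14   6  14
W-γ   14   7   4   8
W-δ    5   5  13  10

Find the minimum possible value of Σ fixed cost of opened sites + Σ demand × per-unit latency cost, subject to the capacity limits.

Open {W-α, W-β}; cheapest assignment that respects the capacities:
  W-α (cap 14, load 13): #1, #4 — cost 3×11 + 10×7 = 103
  W-β (cap 22, load 18): #2, #3 — cost 10×14 + 8×6 = 188
  Shipping 291, fixed 244 → total 535.
  Any other capacity-feasible assignment to {W-α, W-β} ships for at least 291.
Compare {W-β, W-δ}: its best feasible assignment gives total 602.
Compare {W-β, W-γ}: its best feasible assignment gives total 613.
Every other set of open sites that can feasibly serve all demand totals ≥ 602 even under its best assignment. Minimum: 535.

535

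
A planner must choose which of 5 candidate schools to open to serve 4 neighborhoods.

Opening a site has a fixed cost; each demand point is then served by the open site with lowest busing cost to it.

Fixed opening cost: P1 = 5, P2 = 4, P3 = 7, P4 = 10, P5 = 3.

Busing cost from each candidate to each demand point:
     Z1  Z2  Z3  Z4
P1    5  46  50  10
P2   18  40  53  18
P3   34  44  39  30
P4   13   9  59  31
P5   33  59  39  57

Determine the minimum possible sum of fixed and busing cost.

Open {P1, P4, P5}: assign each demand point to its cheapest open site.
  Z1→P1 5, Z2→P4 9, Z3→P5 39, Z4→P1 10
  busing cost 63, fixed 18 → total 81.
Compare {P1, P3, P4}: busing cost 63 + fixed 22 = 85.
Compare {P1, P2, P4, P5}: busing cost 63 + fixed 22 = 85.
Compare {P1, P3, P4, P5}: busing cost 63 + fixed 25 = 88.
All other subsets cost ≥ 85. Minimum total cost: 81.

81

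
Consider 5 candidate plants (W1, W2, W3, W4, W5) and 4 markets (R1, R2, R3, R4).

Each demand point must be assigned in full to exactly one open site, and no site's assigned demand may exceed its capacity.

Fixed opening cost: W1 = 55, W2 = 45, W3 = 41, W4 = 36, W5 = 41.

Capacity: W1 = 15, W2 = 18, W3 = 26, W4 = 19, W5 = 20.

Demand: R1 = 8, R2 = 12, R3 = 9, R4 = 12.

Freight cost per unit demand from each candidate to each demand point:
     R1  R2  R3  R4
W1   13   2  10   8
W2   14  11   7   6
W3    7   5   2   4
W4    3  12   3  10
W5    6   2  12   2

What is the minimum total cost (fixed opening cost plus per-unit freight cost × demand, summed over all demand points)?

220

Open {W3, W5}; cheapest assignment that respects the capacities:
  W3 (cap 26, load 21): R3, R4 — cost 9×2 + 12×4 = 66
  W5 (cap 20, load 20): R1, R2 — cost 8×6 + 12×2 = 72
  Shipping 138, fixed 82 → total 220.
  Any other capacity-feasible assignment to {W3, W5} ships for at least 138.
Compare {W1, W4, W5}: its best feasible assignment gives total 231.
Compare {W3, W4, W5}: its best feasible assignment gives total 232.
Every other set of open sites that can feasibly serve all demand totals ≥ 231 even under its best assignment. Minimum: 220.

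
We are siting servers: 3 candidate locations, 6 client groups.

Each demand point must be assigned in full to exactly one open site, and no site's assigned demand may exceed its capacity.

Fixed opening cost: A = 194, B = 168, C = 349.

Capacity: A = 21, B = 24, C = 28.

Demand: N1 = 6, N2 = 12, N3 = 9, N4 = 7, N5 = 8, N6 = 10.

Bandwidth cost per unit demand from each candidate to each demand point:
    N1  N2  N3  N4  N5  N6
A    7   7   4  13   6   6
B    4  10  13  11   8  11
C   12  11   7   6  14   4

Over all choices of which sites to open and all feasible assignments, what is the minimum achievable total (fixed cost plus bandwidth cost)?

Open {B, C}; cheapest assignment that respects the capacities:
  B (cap 24, load 24): N1, N5, N6 — cost 6×4 + 8×8 + 10×11 = 198
  C (cap 28, load 28): N2, N3, N4 — cost 12×11 + 9×7 + 7×6 = 237
  Shipping 435, fixed 517 → total 952.
  Any other capacity-feasible assignment to {B, C} ships for at least 435.
Compare {A, B, C}: its best feasible assignment gives total 1001.
Every other set of open sites that can feasibly serve all demand totals ≥ 1001 even under its best assignment. Minimum: 952.

952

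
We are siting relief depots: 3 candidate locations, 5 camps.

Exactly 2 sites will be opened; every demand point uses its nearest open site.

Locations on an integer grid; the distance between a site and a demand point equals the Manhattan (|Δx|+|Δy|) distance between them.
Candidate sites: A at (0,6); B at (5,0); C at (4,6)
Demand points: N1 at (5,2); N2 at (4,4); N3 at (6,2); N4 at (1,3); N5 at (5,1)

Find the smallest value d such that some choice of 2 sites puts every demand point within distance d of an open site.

Open {A, B}.
  Farthest demand point is N2 at distance 5 (to B); all others are ≤ 5.
With {A, C} the worst case is 6.
With {B, C} the worst case is 6.
No size-2 selection achieves below 5.

5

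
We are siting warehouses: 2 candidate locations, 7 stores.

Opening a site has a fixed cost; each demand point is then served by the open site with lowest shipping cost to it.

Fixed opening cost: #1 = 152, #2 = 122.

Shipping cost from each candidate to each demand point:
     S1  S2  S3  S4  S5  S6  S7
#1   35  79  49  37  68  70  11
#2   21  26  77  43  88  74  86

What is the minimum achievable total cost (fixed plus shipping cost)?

501

Open {#1}: assign each demand point to its cheapest open site.
  S1→#1 35, S2→#1 79, S3→#1 49, S4→#1 37, S5→#1 68, S6→#1 70, S7→#1 11
  shipping cost 349, fixed 152 → total 501.
Compare {#2}: shipping cost 415 + fixed 122 = 537.
Compare {#1, #2}: shipping cost 282 + fixed 274 = 556.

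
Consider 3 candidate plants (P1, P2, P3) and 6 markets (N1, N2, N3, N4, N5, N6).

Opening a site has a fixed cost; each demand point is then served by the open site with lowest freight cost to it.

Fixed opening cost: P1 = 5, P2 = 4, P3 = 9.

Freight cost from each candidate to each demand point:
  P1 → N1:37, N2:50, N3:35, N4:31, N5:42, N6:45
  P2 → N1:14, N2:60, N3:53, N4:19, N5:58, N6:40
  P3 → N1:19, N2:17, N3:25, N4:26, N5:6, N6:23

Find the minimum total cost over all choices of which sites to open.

Open {P2, P3}: assign each demand point to its cheapest open site.
  N1→P2 14, N2→P3 17, N3→P3 25, N4→P2 19, N5→P3 6, N6→P3 23
  freight cost 104, fixed 13 → total 117.
Compare {P1, P2, P3}: freight cost 104 + fixed 18 = 122.
Compare {P3}: freight cost 116 + fixed 9 = 125.
Compare {P1, P3}: freight cost 116 + fixed 14 = 130.
All other subsets cost ≥ 122. Minimum total cost: 117.

117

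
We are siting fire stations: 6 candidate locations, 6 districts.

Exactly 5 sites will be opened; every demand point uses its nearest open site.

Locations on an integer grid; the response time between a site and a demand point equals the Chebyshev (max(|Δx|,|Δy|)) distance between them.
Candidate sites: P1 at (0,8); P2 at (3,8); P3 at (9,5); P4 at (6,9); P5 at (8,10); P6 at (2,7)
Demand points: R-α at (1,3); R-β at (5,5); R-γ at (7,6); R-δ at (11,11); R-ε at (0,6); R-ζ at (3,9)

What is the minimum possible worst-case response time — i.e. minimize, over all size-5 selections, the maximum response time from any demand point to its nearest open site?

4

Open {P1, P2, P3, P5, P6}.
  Farthest demand point is R-α at response time 4 (to P6); all others are ≤ 4.
With {P1, P2, P4, P5, P6} the worst case is 4.
With {P1, P3, P4, P5, P6} the worst case is 4.
No size-5 selection achieves below 4.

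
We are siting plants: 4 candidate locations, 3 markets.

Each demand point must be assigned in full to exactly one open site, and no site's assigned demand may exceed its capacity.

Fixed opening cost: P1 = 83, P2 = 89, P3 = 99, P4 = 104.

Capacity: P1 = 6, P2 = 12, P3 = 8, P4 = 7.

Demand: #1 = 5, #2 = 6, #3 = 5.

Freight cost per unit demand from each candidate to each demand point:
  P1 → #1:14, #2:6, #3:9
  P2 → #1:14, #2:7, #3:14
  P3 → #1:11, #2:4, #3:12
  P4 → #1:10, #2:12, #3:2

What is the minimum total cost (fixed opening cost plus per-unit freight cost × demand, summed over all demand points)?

315

Open {P2, P4}; cheapest assignment that respects the capacities:
  P2 (cap 12, load 11): #1, #2 — cost 5×14 + 6×7 = 112
  P4 (cap 7, load 5): #3 — cost 5×2 = 10
  Shipping 122, fixed 193 → total 315.
  Any other capacity-feasible assignment to {P2, P4} ships for at least 122.
Compare {P1, P2}: its best feasible assignment gives total 329.
Compare {P2, P3}: its best feasible assignment gives total 352.
Every other set of open sites that can feasibly serve all demand totals ≥ 329 even under its best assignment. Minimum: 315.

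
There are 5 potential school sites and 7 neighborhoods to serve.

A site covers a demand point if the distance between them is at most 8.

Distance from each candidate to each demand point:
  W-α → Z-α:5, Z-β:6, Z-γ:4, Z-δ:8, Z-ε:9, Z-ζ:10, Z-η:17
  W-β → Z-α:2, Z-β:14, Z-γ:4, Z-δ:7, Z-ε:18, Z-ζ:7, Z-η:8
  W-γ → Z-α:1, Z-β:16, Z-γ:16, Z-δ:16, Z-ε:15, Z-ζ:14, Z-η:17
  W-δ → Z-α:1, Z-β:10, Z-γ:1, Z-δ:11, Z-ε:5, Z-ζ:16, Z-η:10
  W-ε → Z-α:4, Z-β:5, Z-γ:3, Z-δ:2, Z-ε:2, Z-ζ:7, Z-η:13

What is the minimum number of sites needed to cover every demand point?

2

Coverage sets (demand points within 8 of each site):
  W-α: {Z-α, Z-β, Z-γ, Z-δ}
  W-β: {Z-α, Z-γ, Z-δ, Z-ζ, Z-η}
  W-γ: {Z-α}
  W-δ: {Z-α, Z-γ, Z-ε}
  W-ε: {Z-α, Z-β, Z-γ, Z-δ, Z-ε, Z-ζ}
No single site covers all 7 demand points.
But {W-β, W-ε} covers everything, so the minimum is 2.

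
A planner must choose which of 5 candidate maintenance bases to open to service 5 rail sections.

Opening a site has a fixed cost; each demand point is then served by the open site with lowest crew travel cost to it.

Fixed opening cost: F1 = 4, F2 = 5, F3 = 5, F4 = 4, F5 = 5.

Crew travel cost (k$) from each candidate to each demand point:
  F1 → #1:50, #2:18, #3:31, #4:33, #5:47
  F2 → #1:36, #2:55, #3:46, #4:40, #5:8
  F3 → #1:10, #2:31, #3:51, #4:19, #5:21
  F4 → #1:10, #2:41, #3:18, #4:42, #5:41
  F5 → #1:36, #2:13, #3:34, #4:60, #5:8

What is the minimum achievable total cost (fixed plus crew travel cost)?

82

Open {F3, F4, F5}: assign each demand point to its cheapest open site.
  #1→F3 10, #2→F5 13, #3→F4 18, #4→F3 19, #5→F5 8
  crew travel cost 68, fixed 14 → total 82.
Compare {F1, F3, F4, F5}: crew travel cost 68 + fixed 18 = 86.
Compare {F2, F3, F4, F5}: crew travel cost 68 + fixed 19 = 87.
Compare {F1, F2, F3, F4}: crew travel cost 73 + fixed 18 = 91.
All other subsets cost ≥ 86. Minimum total cost: 82.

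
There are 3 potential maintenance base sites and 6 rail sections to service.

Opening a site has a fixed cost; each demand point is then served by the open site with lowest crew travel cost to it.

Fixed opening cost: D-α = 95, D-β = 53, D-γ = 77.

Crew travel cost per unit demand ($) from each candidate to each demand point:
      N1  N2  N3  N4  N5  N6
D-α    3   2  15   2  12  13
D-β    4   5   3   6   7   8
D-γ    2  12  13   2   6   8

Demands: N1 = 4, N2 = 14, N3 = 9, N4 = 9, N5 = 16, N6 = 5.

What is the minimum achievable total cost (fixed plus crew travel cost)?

372

Open {D-β}: assign each demand point to its cheapest open site.
  N1→D-β 4×4=16, N2→D-β 14×5=70, N3→D-β 9×3=27, N4→D-β 9×6=54, N5→D-β 16×7=112, N6→D-β 5×8=40
  crew travel cost 319, fixed 53 → total 372.
Compare {D-α, D-β}: crew travel cost 237 + fixed 148 = 385.
Compare {D-β, D-γ}: crew travel cost 259 + fixed 130 = 389.
Compare {D-α, D-β, D-γ}: crew travel cost 217 + fixed 225 = 442.
All other subsets cost ≥ 385. Minimum total cost: 372.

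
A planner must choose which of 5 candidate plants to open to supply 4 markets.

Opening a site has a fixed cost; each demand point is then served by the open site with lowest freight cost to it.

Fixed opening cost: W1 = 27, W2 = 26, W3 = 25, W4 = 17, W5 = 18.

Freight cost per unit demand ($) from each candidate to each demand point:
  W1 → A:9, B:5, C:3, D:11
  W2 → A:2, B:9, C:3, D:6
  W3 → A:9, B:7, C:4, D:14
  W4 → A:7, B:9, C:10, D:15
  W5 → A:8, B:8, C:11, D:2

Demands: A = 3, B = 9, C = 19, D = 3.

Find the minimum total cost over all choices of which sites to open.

177

Open {W1, W5}: assign each demand point to its cheapest open site.
  A→W5 3×8=24, B→W1 9×5=45, C→W1 19×3=57, D→W5 3×2=6
  freight cost 132, fixed 45 → total 177.
Compare {W1, W2}: freight cost 126 + fixed 53 = 179.
Compare {W2, W5}: freight cost 141 + fixed 44 = 185.
Compare {W1, W2, W5}: freight cost 114 + fixed 71 = 185.
All other subsets cost ≥ 179. Minimum total cost: 177.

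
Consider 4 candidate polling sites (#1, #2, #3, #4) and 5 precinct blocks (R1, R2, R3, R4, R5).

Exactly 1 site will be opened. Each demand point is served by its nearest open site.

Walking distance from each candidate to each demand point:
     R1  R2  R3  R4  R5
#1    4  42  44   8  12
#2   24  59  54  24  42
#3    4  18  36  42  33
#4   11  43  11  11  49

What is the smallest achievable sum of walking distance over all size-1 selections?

110

Open {#1}.
  R1→#1 4, R2→#1 42, R3→#1 44, R4→#1 8, R5→#1 12  ⇒ total 110.
Compare {#4}: total 125.
Compare {#3}: total 133.
No size-1 selection does better; minimum is 110.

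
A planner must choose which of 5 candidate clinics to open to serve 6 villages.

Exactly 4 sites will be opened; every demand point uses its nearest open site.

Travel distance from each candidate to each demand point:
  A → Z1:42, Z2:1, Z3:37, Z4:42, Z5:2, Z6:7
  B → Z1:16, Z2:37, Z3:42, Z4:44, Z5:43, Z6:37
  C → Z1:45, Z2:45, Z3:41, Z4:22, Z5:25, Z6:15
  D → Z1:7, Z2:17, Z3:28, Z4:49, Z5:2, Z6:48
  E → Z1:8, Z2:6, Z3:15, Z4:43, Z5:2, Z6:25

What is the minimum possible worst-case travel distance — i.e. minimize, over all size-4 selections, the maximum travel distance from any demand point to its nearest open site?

Open {A, B, C, E}.
  Farthest demand point is Z4 at travel distance 22 (to C); all others are ≤ 22.
With {A, C, D, E} the worst case is 22.
With {B, C, D, E} the worst case is 22.
No size-4 selection achieves below 22.

22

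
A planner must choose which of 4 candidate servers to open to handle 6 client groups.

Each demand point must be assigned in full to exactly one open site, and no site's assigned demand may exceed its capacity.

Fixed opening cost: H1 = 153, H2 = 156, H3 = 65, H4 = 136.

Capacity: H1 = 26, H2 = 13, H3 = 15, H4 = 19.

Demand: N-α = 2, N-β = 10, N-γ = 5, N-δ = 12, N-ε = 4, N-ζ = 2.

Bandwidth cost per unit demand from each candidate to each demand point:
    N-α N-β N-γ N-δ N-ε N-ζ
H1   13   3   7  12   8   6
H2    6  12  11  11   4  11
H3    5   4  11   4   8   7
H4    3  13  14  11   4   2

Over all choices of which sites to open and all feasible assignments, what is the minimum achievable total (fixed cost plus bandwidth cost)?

385

Open {H1, H3}; cheapest assignment that respects the capacities:
  H1 (cap 26, load 21): N-β, N-γ, N-ε, N-ζ — cost 10×3 + 5×7 + 4×8 + 2×6 = 109
  H3 (cap 15, load 14): N-α, N-δ — cost 2×5 + 12×4 = 58
  Shipping 167, fixed 218 → total 385.
  Any other capacity-feasible assignment to {H1, H3} ships for at least 167.
Compare {H1, H3, H4}: its best feasible assignment gives total 493.
Compare {H1, H4}: its best feasible assignment gives total 520.
Every other set of open sites that can feasibly serve all demand totals ≥ 493 even under its best assignment. Minimum: 385.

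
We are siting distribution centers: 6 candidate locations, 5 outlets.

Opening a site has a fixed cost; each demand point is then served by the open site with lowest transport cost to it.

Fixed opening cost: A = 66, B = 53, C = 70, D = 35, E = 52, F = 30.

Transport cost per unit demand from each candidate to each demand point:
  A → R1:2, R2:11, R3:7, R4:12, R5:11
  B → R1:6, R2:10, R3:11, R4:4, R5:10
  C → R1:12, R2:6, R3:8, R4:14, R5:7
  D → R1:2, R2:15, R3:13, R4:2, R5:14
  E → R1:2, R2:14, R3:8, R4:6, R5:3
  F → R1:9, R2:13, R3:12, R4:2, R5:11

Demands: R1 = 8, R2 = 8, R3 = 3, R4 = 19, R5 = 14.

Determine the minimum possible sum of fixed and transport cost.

Open {E, F}: assign each demand point to its cheapest open site.
  R1→E 8×2=16, R2→F 8×13=104, R3→E 3×8=24, R4→F 19×2=38, R5→E 14×3=42
  transport cost 224, fixed 82 → total 306.
Compare {D, E}: transport cost 232 + fixed 87 = 319.
Compare {C, E, F}: transport cost 168 + fixed 152 = 320.
Compare {C, D, E}: transport cost 168 + fixed 157 = 325.
All other subsets cost ≥ 319. Minimum total cost: 306.

306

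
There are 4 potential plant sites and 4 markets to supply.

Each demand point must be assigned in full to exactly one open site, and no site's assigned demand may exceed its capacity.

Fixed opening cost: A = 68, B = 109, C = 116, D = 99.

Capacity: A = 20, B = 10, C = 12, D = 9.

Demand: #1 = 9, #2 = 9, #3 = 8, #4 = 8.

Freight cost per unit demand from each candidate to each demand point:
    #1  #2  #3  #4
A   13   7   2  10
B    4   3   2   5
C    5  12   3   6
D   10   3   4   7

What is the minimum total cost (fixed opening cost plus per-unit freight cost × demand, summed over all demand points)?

Open {A, B, D}; cheapest assignment that respects the capacities:
  A (cap 20, load 16): #3, #4 — cost 8×2 + 8×10 = 96
  B (cap 10, load 9): #1 — cost 9×4 = 36
  D (cap 9, load 9): #2 — cost 9×3 = 27
  Shipping 159, fixed 276 → total 435.
  Any other capacity-feasible assignment to {A, B, D} ships for at least 159.
Compare {A, C, D}: its best feasible assignment gives total 451.
Compare {A, B, C}: its best feasible assignment gives total 456.
Every other set of open sites that can feasibly serve all demand totals ≥ 451 even under its best assignment. Minimum: 435.

435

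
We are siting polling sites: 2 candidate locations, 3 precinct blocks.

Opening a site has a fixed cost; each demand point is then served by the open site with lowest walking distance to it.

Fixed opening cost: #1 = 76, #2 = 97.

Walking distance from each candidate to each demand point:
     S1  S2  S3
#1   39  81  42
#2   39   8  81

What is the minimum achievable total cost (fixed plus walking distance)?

Open {#2}: assign each demand point to its cheapest open site.
  S1→#2 39, S2→#2 8, S3→#2 81
  walking distance 128, fixed 97 → total 225.
Compare {#1}: walking distance 162 + fixed 76 = 238.
Compare {#1, #2}: walking distance 89 + fixed 173 = 262.

225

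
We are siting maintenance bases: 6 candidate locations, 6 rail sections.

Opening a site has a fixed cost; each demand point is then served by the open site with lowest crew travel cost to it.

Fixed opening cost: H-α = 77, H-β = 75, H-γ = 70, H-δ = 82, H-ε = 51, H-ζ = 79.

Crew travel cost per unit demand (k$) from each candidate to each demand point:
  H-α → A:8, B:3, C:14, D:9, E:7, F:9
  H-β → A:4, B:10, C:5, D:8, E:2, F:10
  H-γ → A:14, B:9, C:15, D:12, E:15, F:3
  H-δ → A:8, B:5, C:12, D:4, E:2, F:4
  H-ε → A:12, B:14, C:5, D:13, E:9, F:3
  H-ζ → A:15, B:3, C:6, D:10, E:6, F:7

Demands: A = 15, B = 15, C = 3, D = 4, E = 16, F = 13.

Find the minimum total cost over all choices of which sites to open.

407

Open {H-β, H-δ}: assign each demand point to its cheapest open site.
  A→H-β 15×4=60, B→H-δ 15×5=75, C→H-β 3×5=15, D→H-δ 4×4=16, E→H-β 16×2=32, F→H-δ 13×4=52
  crew travel cost 250, fixed 157 → total 407.
Compare {H-δ}: crew travel cost 331 + fixed 82 = 413.
Compare {H-α, H-β, H-ε}: crew travel cost 223 + fixed 203 = 426.
Compare {H-β, H-ε, H-ζ}: crew travel cost 223 + fixed 205 = 428.
All other subsets cost ≥ 413. Minimum total cost: 407.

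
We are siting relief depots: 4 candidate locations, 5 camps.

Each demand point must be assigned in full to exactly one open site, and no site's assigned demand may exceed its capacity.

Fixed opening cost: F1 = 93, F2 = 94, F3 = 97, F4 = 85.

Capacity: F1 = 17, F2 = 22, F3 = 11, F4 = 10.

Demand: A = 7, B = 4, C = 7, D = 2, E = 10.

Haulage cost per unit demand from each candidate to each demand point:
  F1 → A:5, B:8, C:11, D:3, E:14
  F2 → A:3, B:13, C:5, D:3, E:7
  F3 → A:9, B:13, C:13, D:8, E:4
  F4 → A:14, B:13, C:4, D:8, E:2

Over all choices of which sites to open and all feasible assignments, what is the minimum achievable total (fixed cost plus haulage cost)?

313

Open {F2, F4}; cheapest assignment that respects the capacities:
  F2 (cap 22, load 20): A, B, C, D — cost 7×3 + 4×13 + 7×5 + 2×3 = 114
  F4 (cap 10, load 10): E — cost 10×2 = 20
  Shipping 134, fixed 179 → total 313.
  Any other capacity-feasible assignment to {F2, F4} ships for at least 134.
Compare {F2, F3}: its best feasible assignment gives total 345.
Compare {F1, F2}: its best feasible assignment gives total 365.
Every other set of open sites that can feasibly serve all demand totals ≥ 345 even under its best assignment. Minimum: 313.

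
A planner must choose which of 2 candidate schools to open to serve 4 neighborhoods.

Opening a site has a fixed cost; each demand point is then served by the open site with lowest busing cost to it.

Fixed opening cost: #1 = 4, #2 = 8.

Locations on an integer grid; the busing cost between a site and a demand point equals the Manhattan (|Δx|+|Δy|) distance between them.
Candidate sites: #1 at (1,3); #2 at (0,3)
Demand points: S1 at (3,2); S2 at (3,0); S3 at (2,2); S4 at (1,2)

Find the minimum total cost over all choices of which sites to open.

Open {#1}: assign each demand point to its cheapest open site.
  S1→#1 3, S2→#1 5, S3→#1 2, S4→#1 1
  busing cost 11, fixed 4 → total 15.
Compare {#2}: busing cost 15 + fixed 8 = 23.
Compare {#1, #2}: busing cost 11 + fixed 12 = 23.

15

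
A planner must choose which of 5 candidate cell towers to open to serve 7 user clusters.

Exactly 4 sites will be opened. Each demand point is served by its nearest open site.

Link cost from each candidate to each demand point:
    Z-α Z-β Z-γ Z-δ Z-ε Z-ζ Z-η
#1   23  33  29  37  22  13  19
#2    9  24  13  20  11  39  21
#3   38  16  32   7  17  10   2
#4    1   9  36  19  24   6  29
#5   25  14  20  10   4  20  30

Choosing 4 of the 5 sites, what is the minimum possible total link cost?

Open {#2, #3, #4, #5}.
  Z-α→#4 1, Z-β→#4 9, Z-γ→#2 13, Z-δ→#3 7, Z-ε→#5 4, Z-ζ→#4 6, Z-η→#3 2  ⇒ total 42.
Compare {#1, #2, #3, #4}: total 49.
Compare {#1, #3, #4, #5}: total 49.
No size-4 selection does better; minimum is 42.

42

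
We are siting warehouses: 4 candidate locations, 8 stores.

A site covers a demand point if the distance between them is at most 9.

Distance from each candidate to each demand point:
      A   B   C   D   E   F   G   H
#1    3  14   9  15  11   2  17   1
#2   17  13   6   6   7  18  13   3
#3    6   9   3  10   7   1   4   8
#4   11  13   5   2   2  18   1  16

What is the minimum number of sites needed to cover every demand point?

Coverage sets (demand points within 9 of each site):
  #1: {A, C, F, H}
  #2: {C, D, E, H}
  #3: {A, B, C, E, F, G, H}
  #4: {C, D, E, G}
No single site covers all 8 demand points.
But {#2, #3} covers everything, so the minimum is 2.

2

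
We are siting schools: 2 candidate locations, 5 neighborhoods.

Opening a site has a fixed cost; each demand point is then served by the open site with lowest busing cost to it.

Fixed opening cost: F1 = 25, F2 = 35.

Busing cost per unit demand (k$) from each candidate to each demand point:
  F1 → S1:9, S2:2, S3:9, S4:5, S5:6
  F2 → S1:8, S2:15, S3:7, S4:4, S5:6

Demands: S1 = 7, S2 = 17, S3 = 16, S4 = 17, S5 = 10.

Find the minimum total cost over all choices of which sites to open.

Open {F1, F2}: assign each demand point to its cheapest open site.
  S1→F2 7×8=56, S2→F1 17×2=34, S3→F2 16×7=112, S4→F2 17×4=68, S5→F1 10×6=60
  busing cost 330, fixed 60 → total 390.
Compare {F1}: busing cost 386 + fixed 25 = 411.
Compare {F2}: busing cost 551 + fixed 35 = 586.

390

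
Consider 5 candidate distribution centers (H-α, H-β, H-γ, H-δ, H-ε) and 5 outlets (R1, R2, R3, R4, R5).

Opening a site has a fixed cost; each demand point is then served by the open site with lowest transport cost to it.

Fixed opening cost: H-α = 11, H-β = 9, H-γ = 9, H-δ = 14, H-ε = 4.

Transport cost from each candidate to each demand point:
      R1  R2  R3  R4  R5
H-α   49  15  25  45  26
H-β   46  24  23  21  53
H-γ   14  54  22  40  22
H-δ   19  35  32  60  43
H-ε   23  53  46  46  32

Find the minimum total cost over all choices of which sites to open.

121

Open {H-β, H-γ}: assign each demand point to its cheapest open site.
  R1→H-γ 14, R2→H-β 24, R3→H-γ 22, R4→H-β 21, R5→H-γ 22
  transport cost 103, fixed 18 → total 121.
Compare {H-α, H-β, H-γ}: transport cost 94 + fixed 29 = 123.
Compare {H-β, H-γ, H-ε}: transport cost 103 + fixed 22 = 125.
Compare {H-α, H-β, H-γ, H-ε}: transport cost 94 + fixed 33 = 127.
All other subsets cost ≥ 123. Minimum total cost: 121.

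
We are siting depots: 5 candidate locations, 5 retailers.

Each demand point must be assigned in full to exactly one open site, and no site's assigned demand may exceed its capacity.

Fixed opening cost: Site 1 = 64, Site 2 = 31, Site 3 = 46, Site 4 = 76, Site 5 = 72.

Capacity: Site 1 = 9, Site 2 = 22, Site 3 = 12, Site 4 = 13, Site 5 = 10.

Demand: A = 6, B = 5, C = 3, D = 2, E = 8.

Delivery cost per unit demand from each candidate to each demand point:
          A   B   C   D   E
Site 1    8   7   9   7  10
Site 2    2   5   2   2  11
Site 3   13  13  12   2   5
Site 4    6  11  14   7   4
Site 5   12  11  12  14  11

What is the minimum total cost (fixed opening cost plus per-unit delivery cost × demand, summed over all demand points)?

164

Open {Site 2, Site 3}; cheapest assignment that respects the capacities:
  Site 2 (cap 22, load 16): A, B, C, D — cost 6×2 + 5×5 + 3×2 + 2×2 = 47
  Site 3 (cap 12, load 8): E — cost 8×5 = 40
  Shipping 87, fixed 77 → total 164.
  Any other capacity-feasible assignment to {Site 2, Site 3} ships for at least 87.
Compare {Site 2, Site 4}: its best feasible assignment gives total 186.
Compare {Site 1, Site 2}: its best feasible assignment gives total 222.
Every other set of open sites that can feasibly serve all demand totals ≥ 186 even under its best assignment. Minimum: 164.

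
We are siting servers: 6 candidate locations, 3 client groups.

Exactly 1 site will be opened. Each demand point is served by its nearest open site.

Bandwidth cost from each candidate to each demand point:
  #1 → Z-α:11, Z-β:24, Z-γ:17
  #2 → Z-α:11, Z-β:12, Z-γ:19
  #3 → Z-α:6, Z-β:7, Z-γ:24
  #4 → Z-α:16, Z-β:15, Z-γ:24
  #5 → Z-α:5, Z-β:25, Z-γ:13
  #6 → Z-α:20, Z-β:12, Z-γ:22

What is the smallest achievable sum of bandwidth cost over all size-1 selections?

Open {#3}.
  Z-α→#3 6, Z-β→#3 7, Z-γ→#3 24  ⇒ total 37.
Compare {#2}: total 42.
Compare {#5}: total 43.
No size-1 selection does better; minimum is 37.

37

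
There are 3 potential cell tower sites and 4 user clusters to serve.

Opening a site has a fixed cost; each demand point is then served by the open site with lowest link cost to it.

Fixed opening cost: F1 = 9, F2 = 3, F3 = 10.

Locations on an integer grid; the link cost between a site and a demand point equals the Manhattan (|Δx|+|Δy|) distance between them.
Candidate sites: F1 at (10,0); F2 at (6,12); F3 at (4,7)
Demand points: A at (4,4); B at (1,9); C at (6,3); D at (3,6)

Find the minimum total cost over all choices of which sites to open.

26

Open {F3}: assign each demand point to its cheapest open site.
  A→F3 3, B→F3 5, C→F3 6, D→F3 2
  link cost 16, fixed 10 → total 26.
Compare {F2, F3}: link cost 16 + fixed 13 = 29.
Compare {F1, F3}: link cost 16 + fixed 19 = 35.
Compare {F1, F2, F3}: link cost 16 + fixed 22 = 38.
All other subsets cost ≥ 29. Minimum total cost: 26.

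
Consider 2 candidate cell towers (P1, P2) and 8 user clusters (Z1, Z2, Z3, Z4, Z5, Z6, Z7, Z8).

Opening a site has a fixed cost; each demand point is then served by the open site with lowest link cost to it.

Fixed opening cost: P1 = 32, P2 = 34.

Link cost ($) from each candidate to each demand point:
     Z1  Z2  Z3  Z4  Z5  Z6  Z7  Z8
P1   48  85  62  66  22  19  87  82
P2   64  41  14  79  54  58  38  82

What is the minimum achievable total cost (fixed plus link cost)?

Open {P1, P2}: assign each demand point to its cheapest open site.
  Z1→P1 48, Z2→P2 41, Z3→P2 14, Z4→P1 66, Z5→P1 22, Z6→P1 19, Z7→P2 38, Z8→P1 82
  link cost 330, fixed 66 → total 396.
Compare {P2}: link cost 430 + fixed 34 = 464.
Compare {P1}: link cost 471 + fixed 32 = 503.

396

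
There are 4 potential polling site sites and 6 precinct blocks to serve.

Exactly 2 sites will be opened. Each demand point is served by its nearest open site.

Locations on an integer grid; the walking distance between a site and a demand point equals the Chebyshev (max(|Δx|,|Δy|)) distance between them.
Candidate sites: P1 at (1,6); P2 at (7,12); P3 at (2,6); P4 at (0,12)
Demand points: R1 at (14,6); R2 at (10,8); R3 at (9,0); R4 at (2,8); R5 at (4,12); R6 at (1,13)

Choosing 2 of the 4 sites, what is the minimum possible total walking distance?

29

Open {P2, P3}.
  R1→P2 7, R2→P2 4, R3→P3 7, R4→P3 2, R5→P2 3, R6→P2 6  ⇒ total 29.
Compare {P1, P2}: total 30.
Compare {P2, P4}: total 31.
No size-2 selection does better; minimum is 29.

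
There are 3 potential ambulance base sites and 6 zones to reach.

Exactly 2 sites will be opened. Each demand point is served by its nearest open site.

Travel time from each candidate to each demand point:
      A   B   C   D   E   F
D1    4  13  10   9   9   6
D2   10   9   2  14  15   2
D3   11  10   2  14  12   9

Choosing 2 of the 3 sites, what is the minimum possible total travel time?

Open {D1, D2}.
  A→D1 4, B→D2 9, C→D2 2, D→D1 9, E→D1 9, F→D2 2  ⇒ total 35.
Compare {D1, D3}: total 40.
Compare {D2, D3}: total 49.

35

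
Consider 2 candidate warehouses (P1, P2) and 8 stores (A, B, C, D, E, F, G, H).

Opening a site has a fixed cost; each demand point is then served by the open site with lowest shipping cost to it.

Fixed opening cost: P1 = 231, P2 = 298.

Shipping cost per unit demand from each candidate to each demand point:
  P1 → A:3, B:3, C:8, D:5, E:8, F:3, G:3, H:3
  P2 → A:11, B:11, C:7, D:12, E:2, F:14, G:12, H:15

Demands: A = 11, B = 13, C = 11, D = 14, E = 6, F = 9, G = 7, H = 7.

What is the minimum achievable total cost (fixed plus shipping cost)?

Open {P1}: assign each demand point to its cheapest open site.
  A→P1 11×3=33, B→P1 13×3=39, C→P1 11×8=88, D→P1 14×5=70, E→P1 6×8=48, F→P1 9×3=27, G→P1 7×3=21, H→P1 7×3=21
  shipping cost 347, fixed 231 → total 578.
Compare {P1, P2}: shipping cost 300 + fixed 529 = 829.
Compare {P2}: shipping cost 836 + fixed 298 = 1134.

578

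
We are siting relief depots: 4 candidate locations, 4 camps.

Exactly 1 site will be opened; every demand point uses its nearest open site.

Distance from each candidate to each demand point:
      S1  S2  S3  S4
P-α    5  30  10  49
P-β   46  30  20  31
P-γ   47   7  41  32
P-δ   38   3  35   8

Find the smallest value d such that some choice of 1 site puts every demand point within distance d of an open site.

38

Open {P-δ}.
  Farthest demand point is S1 at distance 38 (to P-δ); all others are ≤ 38.
With {P-β} the worst case is 46.
With {P-γ} the worst case is 47.
No size-1 selection achieves below 38.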